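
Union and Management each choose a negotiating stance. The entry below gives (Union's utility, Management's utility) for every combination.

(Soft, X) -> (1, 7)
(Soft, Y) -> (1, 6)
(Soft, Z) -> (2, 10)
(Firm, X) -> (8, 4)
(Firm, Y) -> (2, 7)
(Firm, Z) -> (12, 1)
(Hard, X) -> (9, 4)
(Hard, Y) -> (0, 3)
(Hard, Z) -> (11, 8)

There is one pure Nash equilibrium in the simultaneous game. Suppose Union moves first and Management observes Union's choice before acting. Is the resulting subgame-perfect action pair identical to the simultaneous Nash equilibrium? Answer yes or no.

Work backward from Management's decision.
- Soft: Management compares 7, 6, 10 and picks Z; Union would get 2.
- Firm: Management compares 4, 7, 1 and picks Y; Union would get 2.
- Hard: Management compares 4, 3, 8 and picks Z; Union would get 11.
Union's induced payoffs are 2, 2, 11, so Union commits to Hard. Subgame-perfect outcome: (Hard, Z) with payoffs (11, 8).
For the simultaneous game, intersect best replies.
Union's best replies: X→Hard; Y→Firm; Z→Firm.
Management's best replies: Soft→Z; Firm→Y; Hard→Z.
The unique mutual best reply is (Firm, Y), giving (2, 7).
Sequential outcome (Hard, Z) differs from the Nash profile (Firm, Y).

no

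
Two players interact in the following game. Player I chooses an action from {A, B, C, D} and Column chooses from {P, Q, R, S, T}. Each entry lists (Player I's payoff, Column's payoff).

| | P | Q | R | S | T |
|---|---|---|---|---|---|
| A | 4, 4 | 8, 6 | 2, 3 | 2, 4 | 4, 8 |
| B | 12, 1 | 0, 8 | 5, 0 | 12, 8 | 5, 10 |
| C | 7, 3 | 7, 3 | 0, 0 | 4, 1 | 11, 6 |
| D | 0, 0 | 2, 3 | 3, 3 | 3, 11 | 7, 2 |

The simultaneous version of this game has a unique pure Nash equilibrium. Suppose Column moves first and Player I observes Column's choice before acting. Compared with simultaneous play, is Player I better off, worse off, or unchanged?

better off

Work backward from Player I's decision.
- P: BR = B, leader payoff 1.
- Q: BR = A, leader payoff 6.
- R: BR = B, leader payoff 0.
- S: BR = B, leader payoff 8.
- T: BR = C, leader payoff 6.
Maximizing over 1, 6, 0, 8, 6, Column chooses S. Subgame-perfect outcome: (B, S) with payoffs (12, 8).
For the simultaneous game, intersect best replies.
Player I's best replies: P→B; Q→A; R→B; S→B; T→C.
Column's best replies: A→T; B→T; C→T; D→S.
The unique mutual best reply is (C, T), giving (11, 6).
Player I earns 12 sequentially versus 11 at the Nash outcome: better off.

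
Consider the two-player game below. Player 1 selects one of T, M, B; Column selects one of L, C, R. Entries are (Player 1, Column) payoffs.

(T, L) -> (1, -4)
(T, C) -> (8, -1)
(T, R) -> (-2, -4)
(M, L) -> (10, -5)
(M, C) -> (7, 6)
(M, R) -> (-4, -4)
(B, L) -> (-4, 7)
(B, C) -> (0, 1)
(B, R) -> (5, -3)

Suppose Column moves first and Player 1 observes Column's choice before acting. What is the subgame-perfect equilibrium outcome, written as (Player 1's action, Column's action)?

(T, C)

Work backward from Player 1's decision.
- L: Player 1 compares 1, 10, -4 and picks M; Column would get -5.
- C: Player 1 compares 8, 7, 0 and picks T; Column would get -1.
- R: Player 1 compares -2, -4, 5 and picks B; Column would get -3.
Column's induced payoffs are -5, -1, -3, so Column commits to C. Subgame-perfect outcome: (T, C) with payoffs (8, -1).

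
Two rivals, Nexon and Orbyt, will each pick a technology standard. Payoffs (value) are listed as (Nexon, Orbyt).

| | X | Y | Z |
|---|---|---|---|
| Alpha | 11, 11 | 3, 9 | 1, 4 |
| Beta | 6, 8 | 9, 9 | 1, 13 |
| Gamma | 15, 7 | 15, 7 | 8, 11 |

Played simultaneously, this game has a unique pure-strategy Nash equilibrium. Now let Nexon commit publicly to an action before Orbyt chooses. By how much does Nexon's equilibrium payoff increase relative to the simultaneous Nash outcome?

3

Backward induction with Nexon moving first.
- Alpha: BR = X, leader payoff 11.
- Beta: BR = Z, leader payoff 1.
- Gamma: BR = Z, leader payoff 8.
Maximizing over 11, 1, 8, Nexon chooses Alpha. Subgame-perfect outcome: (Alpha, X) with payoffs (11, 11).
For the simultaneous game, intersect best replies.
Nexon's best replies: X→Gamma; Y→Gamma; Z→Gamma.
Orbyt's best replies: Alpha→X; Beta→Z; Gamma→Z.
The unique mutual best reply is (Gamma, Z), giving (8, 11).
Nexon's commitment gain: 11 − 8 = 3.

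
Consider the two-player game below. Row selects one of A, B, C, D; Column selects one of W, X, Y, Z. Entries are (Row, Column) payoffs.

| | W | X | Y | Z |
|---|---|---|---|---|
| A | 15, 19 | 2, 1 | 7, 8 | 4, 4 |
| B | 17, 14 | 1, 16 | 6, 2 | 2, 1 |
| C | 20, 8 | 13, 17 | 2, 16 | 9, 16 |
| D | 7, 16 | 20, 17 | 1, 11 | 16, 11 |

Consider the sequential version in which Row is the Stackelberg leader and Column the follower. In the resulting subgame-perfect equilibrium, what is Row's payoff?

Backward induction with Row moving first.
- A → Column plays W (best of 19, 1, 8, 4); Row gets 15.
- B → Column plays X (best of 14, 16, 2, 1); Row gets 1.
- C → Column plays X (best of 8, 17, 16, 16); Row gets 13.
- D → Column plays X (best of 16, 17, 11, 11); Row gets 20.
Among 15, 1, 13, 20, the best is 20 at D. Subgame-perfect outcome: (D, X) with payoffs (20, 17).

20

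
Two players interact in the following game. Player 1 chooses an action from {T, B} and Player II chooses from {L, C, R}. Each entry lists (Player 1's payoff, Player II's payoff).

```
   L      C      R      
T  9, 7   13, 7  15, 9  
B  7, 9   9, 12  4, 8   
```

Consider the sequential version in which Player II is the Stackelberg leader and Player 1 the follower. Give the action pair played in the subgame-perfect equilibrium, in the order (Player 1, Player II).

Solve by backward induction (Player II leads).
- L → Player 1 plays T (best of 9, 7); Player II gets 7.
- C → Player 1 plays T (best of 13, 9); Player II gets 7.
- R → Player 1 plays T (best of 15, 4); Player II gets 9.
Player II's induced payoffs are 7, 7, 9, so Player II commits to R. Subgame-perfect outcome: (T, R) with payoffs (15, 9).

(T, R)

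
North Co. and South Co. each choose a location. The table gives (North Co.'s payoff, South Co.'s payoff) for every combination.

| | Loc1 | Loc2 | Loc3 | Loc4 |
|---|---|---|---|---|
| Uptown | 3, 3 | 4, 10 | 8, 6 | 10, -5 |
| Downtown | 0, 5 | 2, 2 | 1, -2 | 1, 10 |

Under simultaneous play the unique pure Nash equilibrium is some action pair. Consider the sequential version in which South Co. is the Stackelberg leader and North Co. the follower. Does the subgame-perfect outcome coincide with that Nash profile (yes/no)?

yes

Solve by backward induction (South Co. leads).
- Loc1: BR = Uptown, leader payoff 3.
- Loc2: BR = Uptown, leader payoff 10.
- Loc3: BR = Uptown, leader payoff 6.
- Loc4: BR = Uptown, leader payoff -5.
Among 3, 10, 6, -5, the best is 10 at Loc2. Subgame-perfect outcome: (Uptown, Loc2) with payoffs (4, 10).
Now find the simultaneous Nash equilibrium.
North Co.'s best replies: Loc1→Uptown; Loc2→Uptown; Loc3→Uptown; Loc4→Uptown.
South Co.'s best replies: Uptown→Loc2; Downtown→Loc4.
Only (Uptown, Loc2) has each player best-responding; Nash payoffs (4, 10).
Sequential outcome (Uptown, Loc2) coincides with the Nash profile (Uptown, Loc2).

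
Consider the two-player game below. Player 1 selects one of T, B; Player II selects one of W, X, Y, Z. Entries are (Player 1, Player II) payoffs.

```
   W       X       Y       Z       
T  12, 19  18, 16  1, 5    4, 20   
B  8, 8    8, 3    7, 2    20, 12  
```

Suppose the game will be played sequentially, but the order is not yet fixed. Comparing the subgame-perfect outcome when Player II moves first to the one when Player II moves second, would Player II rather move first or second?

first

If Player 1 leads: Player II's best replies are T→Z, B→Z; Player 1's induced payoffs 4, 20; outcome (B, Z), payoffs (20, 12).
If Player II leads: Player 1's best replies are W→T, X→T, Y→B, Z→B; Player II's induced payoffs 19, 16, 2, 12; outcome (T, W), payoffs (12, 19).
Player II gets 19 moving first and 12 moving second, so Player II prefers to move first.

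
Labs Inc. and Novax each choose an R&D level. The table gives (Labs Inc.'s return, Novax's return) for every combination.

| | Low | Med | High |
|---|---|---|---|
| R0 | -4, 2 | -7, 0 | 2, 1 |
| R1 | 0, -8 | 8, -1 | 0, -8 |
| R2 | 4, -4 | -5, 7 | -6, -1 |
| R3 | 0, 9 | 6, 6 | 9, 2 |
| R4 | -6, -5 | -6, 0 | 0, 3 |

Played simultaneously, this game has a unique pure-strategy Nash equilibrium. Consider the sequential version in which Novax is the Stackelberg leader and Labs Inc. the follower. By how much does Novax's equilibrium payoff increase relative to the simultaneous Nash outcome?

Backward induction with Novax moving first.
- Low: BR = R2, leader payoff -4.
- Med: BR = R1, leader payoff -1.
- High: BR = R3, leader payoff 2.
Maximizing over -4, -1, 2, Novax chooses High. Subgame-perfect outcome: (R3, High) with payoffs (9, 2).
Under simultaneous play:
Labs Inc.'s best replies: Low→R2; Med→R1; High→R3.
Novax's best replies: R0→Low; R1→Med; R2→Med; R3→Low; R4→High.
The unique mutual best reply is (R1, Med), giving (8, -1).
Novax's commitment gain: 2 − -1 = 3.

3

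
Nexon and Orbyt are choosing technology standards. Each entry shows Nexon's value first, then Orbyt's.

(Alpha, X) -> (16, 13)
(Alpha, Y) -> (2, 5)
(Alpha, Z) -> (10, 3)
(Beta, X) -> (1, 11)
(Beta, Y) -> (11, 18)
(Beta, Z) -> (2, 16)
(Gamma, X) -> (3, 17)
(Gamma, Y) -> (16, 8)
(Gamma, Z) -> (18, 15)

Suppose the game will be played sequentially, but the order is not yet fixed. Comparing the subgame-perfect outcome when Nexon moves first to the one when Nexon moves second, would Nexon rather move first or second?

If Nexon leads: Orbyt's best replies are Alpha→X, Beta→Y, Gamma→X; Nexon's induced payoffs 16, 11, 3; outcome (Alpha, X), payoffs (16, 13).
If Orbyt leads: Nexon's best replies are X→Alpha, Y→Gamma, Z→Gamma; Orbyt's induced payoffs 13, 8, 15; outcome (Gamma, Z), payoffs (18, 15).
Nexon gets 16 moving first and 18 moving second, so Nexon prefers to move second.

second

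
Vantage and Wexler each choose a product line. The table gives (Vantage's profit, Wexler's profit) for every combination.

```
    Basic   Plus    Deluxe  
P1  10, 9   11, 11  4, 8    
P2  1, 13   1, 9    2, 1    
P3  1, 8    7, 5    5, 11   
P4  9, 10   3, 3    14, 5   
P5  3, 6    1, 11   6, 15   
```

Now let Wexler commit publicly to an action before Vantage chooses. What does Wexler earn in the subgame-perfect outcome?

Vantage best-responds to each possible Wexler move:
- Basic: BR = P1, leader payoff 9.
- Plus: BR = P1, leader payoff 11.
- Deluxe: BR = P4, leader payoff 5.
Wexler's induced payoffs are 9, 11, 5, so Wexler commits to Plus. Subgame-perfect outcome: (P1, Plus) with payoffs (11, 11).

11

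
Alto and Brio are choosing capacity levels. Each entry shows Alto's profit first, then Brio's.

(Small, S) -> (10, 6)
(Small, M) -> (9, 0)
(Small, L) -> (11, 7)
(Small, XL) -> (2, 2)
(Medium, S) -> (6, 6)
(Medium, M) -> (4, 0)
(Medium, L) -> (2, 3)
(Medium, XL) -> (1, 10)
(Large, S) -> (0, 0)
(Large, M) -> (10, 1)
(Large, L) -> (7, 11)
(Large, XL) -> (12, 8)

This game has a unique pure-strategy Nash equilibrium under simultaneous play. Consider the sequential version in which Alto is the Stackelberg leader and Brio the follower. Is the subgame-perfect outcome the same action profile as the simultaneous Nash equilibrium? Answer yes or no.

yes

Backward induction with Alto moving first.
- Small: Brio compares 6, 0, 7, 2 and picks L; Alto would get 11.
- Medium: Brio compares 6, 0, 3, 10 and picks XL; Alto would get 1.
- Large: Brio compares 0, 1, 11, 8 and picks L; Alto would get 7.
Among 11, 1, 7, the best is 11 at Small. Subgame-perfect outcome: (Small, L) with payoffs (11, 7).
For the simultaneous game, intersect best replies.
Alto's best replies: S→Small; M→Large; L→Small; XL→Large.
Brio's best replies: Small→L; Medium→XL; Large→L.
The unique mutual best reply is (Small, L), giving (11, 7).
Sequential outcome (Small, L) coincides with the Nash profile (Small, L).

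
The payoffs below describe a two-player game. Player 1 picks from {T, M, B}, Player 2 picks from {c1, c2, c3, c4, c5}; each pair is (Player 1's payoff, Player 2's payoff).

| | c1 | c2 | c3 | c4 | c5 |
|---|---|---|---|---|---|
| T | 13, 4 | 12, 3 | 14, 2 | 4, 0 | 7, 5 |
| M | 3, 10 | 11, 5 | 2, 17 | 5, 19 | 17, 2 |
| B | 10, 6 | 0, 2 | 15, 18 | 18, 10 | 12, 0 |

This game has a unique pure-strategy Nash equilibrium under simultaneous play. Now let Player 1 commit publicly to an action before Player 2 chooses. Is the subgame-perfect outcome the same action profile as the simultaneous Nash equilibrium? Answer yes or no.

Player 2 best-responds to each possible Player 1 move:
- T → Player 2 plays c5 (best of 4, 3, 2, 0, 5); Player 1 gets 7.
- M → Player 2 plays c4 (best of 10, 5, 17, 19, 2); Player 1 gets 5.
- B → Player 2 plays c3 (best of 6, 2, 18, 10, 0); Player 1 gets 15.
Among 7, 5, 15, the best is 15 at B. Subgame-perfect outcome: (B, c3) with payoffs (15, 18).
For the simultaneous game, intersect best replies.
Player 1's best replies: c1→T; c2→T; c3→B; c4→B; c5→M.
Player 2's best replies: T→c5; M→c4; B→c3.
The unique mutual best reply is (B, c3), giving (15, 18).
Sequential outcome (B, c3) coincides with the Nash profile (B, c3).

yes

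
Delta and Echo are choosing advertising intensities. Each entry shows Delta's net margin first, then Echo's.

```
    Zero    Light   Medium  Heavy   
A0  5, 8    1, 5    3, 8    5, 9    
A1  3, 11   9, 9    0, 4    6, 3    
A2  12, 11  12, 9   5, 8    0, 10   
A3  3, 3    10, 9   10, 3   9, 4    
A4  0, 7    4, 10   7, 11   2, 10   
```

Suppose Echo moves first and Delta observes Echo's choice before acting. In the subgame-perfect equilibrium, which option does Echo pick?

Zero

Backward induction with Echo moving first.
- Zero: Delta compares 5, 3, 12, 3, 0 and picks A2; Echo would get 11.
- Light: Delta compares 1, 9, 12, 10, 4 and picks A2; Echo would get 9.
- Medium: Delta compares 3, 0, 5, 10, 7 and picks A3; Echo would get 3.
- Heavy: Delta compares 5, 6, 0, 9, 2 and picks A3; Echo would get 4.
Echo's induced payoffs are 11, 9, 3, 4, so Echo commits to Zero. Subgame-perfect outcome: (A2, Zero) with payoffs (12, 11).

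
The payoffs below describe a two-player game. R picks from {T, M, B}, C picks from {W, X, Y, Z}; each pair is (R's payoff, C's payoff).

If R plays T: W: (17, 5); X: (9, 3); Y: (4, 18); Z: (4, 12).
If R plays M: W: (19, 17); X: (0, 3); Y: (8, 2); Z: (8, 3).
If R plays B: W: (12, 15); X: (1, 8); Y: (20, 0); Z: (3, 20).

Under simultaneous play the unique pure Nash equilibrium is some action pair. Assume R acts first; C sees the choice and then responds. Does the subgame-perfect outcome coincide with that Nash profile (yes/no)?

Solve by backward induction (R leads).
- T → C plays Y (best of 5, 3, 18, 12); R gets 4.
- M → C plays W (best of 17, 3, 2, 3); R gets 19.
- B → C plays Z (best of 15, 8, 0, 20); R gets 3.
R's induced payoffs are 4, 19, 3, so R commits to M. Subgame-perfect outcome: (M, W) with payoffs (19, 17).
Now find the simultaneous Nash equilibrium.
R's best replies: W→M; X→T; Y→B; Z→M.
C's best replies: T→Y; M→W; B→Z.
Only (M, W) has each player best-responding; Nash payoffs (19, 17).
Sequential outcome (M, W) coincides with the Nash profile (M, W).

yes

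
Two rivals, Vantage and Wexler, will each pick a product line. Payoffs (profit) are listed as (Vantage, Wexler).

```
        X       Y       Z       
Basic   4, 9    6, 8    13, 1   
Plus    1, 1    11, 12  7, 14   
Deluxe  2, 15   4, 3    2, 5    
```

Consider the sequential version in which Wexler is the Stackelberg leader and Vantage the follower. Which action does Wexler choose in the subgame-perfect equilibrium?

Vantage best-responds to each possible Wexler move:
- X: BR = Basic, leader payoff 9.
- Y: BR = Plus, leader payoff 12.
- Z: BR = Basic, leader payoff 1.
Maximizing over 9, 12, 1, Wexler chooses Y. Subgame-perfect outcome: (Plus, Y) with payoffs (11, 12).

Y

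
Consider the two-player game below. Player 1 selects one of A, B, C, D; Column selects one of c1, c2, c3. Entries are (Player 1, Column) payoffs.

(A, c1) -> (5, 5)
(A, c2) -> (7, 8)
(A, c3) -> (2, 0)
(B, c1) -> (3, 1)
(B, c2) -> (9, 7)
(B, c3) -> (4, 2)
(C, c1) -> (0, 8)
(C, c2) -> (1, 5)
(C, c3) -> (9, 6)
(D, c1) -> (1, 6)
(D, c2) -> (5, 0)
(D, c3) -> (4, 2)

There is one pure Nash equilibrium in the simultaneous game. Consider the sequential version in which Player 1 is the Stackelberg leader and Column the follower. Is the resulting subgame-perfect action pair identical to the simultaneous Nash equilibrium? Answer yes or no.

yes

Solve by backward induction (Player 1 leads).
- A → Column plays c2 (best of 5, 8, 0); Player 1 gets 7.
- B → Column plays c2 (best of 1, 7, 2); Player 1 gets 9.
- C → Column plays c1 (best of 8, 5, 6); Player 1 gets 0.
- D → Column plays c1 (best of 6, 0, 2); Player 1 gets 1.
Maximizing over 7, 9, 0, 1, Player 1 chooses B. Subgame-perfect outcome: (B, c2) with payoffs (9, 7).
Now find the simultaneous Nash equilibrium.
Player 1's best replies: c1→A; c2→B; c3→C.
Column's best replies: A→c2; B→c2; C→c1; D→c1.
Only (B, c2) has each player best-responding; Nash payoffs (9, 7).
Sequential outcome (B, c2) coincides with the Nash profile (B, c2).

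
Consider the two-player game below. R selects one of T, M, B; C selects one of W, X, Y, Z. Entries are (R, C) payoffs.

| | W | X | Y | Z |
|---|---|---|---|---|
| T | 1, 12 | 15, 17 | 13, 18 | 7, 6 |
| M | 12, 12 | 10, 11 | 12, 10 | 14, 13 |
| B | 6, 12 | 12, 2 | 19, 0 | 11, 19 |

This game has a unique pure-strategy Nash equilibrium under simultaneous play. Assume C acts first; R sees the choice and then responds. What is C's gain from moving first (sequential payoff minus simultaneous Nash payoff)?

Backward induction with C moving first.
- W: BR = M, leader payoff 12.
- X: BR = T, leader payoff 17.
- Y: BR = B, leader payoff 0.
- Z: BR = M, leader payoff 13.
Among 12, 17, 0, 13, the best is 17 at X. Subgame-perfect outcome: (T, X) with payoffs (15, 17).
For the simultaneous game, intersect best replies.
R's best replies: W→M; X→T; Y→B; Z→M.
C's best replies: T→Y; M→Z; B→Z.
The unique mutual best reply is (M, Z), giving (14, 13).
C's commitment gain: 17 − 13 = 4.

4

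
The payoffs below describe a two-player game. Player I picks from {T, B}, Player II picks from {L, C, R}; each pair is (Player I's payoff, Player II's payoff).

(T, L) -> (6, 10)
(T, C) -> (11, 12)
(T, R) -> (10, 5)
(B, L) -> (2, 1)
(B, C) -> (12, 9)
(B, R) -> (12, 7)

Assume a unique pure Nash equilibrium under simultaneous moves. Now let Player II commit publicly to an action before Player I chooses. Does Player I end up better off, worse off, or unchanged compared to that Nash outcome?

worse off

Solve by backward induction (Player II leads).
- L: Player I compares 6, 2 and picks T; Player II would get 10.
- C: Player I compares 11, 12 and picks B; Player II would get 9.
- R: Player I compares 10, 12 and picks B; Player II would get 7.
Player II's induced payoffs are 10, 9, 7, so Player II commits to L. Subgame-perfect outcome: (T, L) with payoffs (6, 10).
For the simultaneous game, intersect best replies.
Player I's best replies: L→T; C→B; R→B.
Player II's best replies: T→C; B→C.
The unique mutual best reply is (B, C), giving (12, 9).
Player I earns 6 sequentially versus 12 at the Nash outcome: worse off.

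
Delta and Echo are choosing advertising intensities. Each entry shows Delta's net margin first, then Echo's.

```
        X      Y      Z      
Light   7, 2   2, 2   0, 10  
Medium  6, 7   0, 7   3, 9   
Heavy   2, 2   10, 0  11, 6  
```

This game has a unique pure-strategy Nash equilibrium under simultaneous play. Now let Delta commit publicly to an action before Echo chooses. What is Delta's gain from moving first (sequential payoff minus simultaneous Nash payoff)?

Solve by backward induction (Delta leads).
- Light → Echo plays Z (best of 2, 2, 10); Delta gets 0.
- Medium → Echo plays Z (best of 7, 7, 9); Delta gets 3.
- Heavy → Echo plays Z (best of 2, 0, 6); Delta gets 11.
Maximizing over 0, 3, 11, Delta chooses Heavy. Subgame-perfect outcome: (Heavy, Z) with payoffs (11, 6).
Now find the simultaneous Nash equilibrium.
Delta's best replies: X→Light; Y→Heavy; Z→Heavy.
Echo's best replies: Light→Z; Medium→Z; Heavy→Z.
The unique mutual best reply is (Heavy, Z), giving (11, 6).
Delta's commitment gain: 11 − 11 = 0.

0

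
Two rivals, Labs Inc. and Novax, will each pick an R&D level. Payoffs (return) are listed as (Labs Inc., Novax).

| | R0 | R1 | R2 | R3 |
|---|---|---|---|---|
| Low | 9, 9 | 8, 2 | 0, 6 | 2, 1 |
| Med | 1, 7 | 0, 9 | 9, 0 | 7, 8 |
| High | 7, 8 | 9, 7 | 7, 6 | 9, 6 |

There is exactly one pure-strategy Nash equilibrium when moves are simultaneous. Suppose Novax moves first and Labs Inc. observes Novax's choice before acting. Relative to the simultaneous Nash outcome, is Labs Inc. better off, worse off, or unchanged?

unchanged

Labs Inc. best-responds to each possible Novax move:
- R0: Labs Inc. compares 9, 1, 7 and picks Low; Novax would get 9.
- R1: Labs Inc. compares 8, 0, 9 and picks High; Novax would get 7.
- R2: Labs Inc. compares 0, 9, 7 and picks Med; Novax would get 0.
- R3: Labs Inc. compares 2, 7, 9 and picks High; Novax would get 6.
Among 9, 7, 0, 6, the best is 9 at R0. Subgame-perfect outcome: (Low, R0) with payoffs (9, 9).
Now find the simultaneous Nash equilibrium.
Labs Inc.'s best replies: R0→Low; R1→High; R2→Med; R3→High.
Novax's best replies: Low→R0; Med→R1; High→R0.
Only (Low, R0) has each player best-responding; Nash payoffs (9, 9).
Labs Inc. earns 9 sequentially versus 9 at the Nash outcome: unchanged.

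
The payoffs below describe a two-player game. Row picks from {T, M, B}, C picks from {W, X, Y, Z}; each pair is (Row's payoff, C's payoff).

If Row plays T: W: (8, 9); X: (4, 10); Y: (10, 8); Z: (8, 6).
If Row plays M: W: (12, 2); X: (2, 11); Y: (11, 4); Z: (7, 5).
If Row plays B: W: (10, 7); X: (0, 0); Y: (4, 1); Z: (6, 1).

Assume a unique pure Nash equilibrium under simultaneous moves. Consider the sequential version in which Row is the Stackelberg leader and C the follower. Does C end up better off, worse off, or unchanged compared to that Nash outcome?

worse off

Backward induction with Row moving first.
- T: C compares 9, 10, 8, 6 and picks X; Row would get 4.
- M: C compares 2, 11, 4, 5 and picks X; Row would get 2.
- B: C compares 7, 0, 1, 1 and picks W; Row would get 10.
Among 4, 2, 10, the best is 10 at B. Subgame-perfect outcome: (B, W) with payoffs (10, 7).
Now find the simultaneous Nash equilibrium.
Row's best replies: W→M; X→T; Y→M; Z→T.
C's best replies: T→X; M→X; B→W.
Only (T, X) has each player best-responding; Nash payoffs (4, 10).
C earns 7 sequentially versus 10 at the Nash outcome: worse off.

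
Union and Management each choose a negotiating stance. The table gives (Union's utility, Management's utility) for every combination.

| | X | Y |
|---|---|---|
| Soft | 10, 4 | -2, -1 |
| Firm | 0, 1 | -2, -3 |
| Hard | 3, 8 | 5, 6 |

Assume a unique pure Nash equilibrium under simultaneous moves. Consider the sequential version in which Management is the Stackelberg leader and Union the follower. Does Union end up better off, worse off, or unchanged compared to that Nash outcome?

worse off

Work backward from Union's decision.
- X: BR = Soft, leader payoff 4.
- Y: BR = Hard, leader payoff 6.
Management's induced payoffs are 4, 6, so Management commits to Y. Subgame-perfect outcome: (Hard, Y) with payoffs (5, 6).
Under simultaneous play:
Union's best replies: X→Soft; Y→Hard.
Management's best replies: Soft→X; Firm→X; Hard→X.
Only (Soft, X) has each player best-responding; Nash payoffs (10, 4).
Union earns 5 sequentially versus 10 at the Nash outcome: worse off.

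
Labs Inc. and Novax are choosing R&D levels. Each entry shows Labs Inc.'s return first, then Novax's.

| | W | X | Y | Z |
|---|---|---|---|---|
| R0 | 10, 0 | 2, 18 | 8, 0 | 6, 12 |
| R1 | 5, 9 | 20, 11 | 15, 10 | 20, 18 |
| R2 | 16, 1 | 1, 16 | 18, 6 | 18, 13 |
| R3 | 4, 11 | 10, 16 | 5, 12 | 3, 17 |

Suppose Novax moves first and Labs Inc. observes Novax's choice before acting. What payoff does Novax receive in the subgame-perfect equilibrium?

18

Work backward from Labs Inc.'s decision.
- W: BR = R2, leader payoff 1.
- X: BR = R1, leader payoff 11.
- Y: BR = R2, leader payoff 6.
- Z: BR = R1, leader payoff 18.
Novax's induced payoffs are 1, 11, 6, 18, so Novax commits to Z. Subgame-perfect outcome: (R1, Z) with payoffs (20, 18).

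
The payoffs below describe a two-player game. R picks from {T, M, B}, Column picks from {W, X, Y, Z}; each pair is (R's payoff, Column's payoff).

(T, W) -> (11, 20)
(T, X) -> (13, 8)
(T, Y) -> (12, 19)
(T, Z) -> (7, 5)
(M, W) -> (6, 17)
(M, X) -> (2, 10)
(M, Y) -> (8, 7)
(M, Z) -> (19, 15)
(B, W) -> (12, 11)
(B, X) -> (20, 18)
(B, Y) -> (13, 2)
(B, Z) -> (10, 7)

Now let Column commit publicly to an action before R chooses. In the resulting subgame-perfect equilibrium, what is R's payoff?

20

Solve by backward induction (Column leads).
- W → R plays B (best of 11, 6, 12); Column gets 11.
- X → R plays B (best of 13, 2, 20); Column gets 18.
- Y → R plays B (best of 12, 8, 13); Column gets 2.
- Z → R plays M (best of 7, 19, 10); Column gets 15.
Maximizing over 11, 18, 2, 15, Column chooses X. Subgame-perfect outcome: (B, X) with payoffs (20, 18).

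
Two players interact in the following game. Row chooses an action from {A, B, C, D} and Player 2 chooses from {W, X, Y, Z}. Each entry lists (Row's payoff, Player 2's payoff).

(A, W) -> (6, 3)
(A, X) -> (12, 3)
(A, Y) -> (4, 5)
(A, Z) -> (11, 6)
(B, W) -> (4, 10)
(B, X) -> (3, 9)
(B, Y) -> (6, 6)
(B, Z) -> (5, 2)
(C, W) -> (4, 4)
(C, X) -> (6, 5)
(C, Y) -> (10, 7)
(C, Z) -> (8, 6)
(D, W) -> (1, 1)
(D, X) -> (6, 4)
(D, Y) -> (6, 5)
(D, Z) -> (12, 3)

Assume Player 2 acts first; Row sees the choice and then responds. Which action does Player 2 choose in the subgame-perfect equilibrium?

Row best-responds to each possible Player 2 move:
- W: BR = A, leader payoff 3.
- X: BR = A, leader payoff 3.
- Y: BR = C, leader payoff 7.
- Z: BR = D, leader payoff 3.
Player 2's induced payoffs are 3, 3, 7, 3, so Player 2 commits to Y. Subgame-perfect outcome: (C, Y) with payoffs (10, 7).

Y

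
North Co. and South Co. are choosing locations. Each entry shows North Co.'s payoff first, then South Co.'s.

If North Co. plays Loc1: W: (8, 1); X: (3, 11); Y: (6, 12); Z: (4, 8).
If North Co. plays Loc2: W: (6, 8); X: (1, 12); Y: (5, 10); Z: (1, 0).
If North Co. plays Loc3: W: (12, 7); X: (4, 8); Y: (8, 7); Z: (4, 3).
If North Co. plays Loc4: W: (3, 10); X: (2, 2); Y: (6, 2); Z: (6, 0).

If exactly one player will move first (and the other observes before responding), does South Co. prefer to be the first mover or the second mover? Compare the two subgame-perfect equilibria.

If North Co. leads: South Co.'s best replies are Loc1→Y, Loc2→X, Loc3→X, Loc4→W; North Co.'s induced payoffs 6, 1, 4, 3; outcome (Loc1, Y), payoffs (6, 12).
If South Co. leads: North Co.'s best replies are W→Loc3, X→Loc3, Y→Loc3, Z→Loc4; South Co.'s induced payoffs 7, 8, 7, 0; outcome (Loc3, X), payoffs (4, 8).
South Co. gets 8 moving first and 12 moving second, so South Co. prefers to move second.

second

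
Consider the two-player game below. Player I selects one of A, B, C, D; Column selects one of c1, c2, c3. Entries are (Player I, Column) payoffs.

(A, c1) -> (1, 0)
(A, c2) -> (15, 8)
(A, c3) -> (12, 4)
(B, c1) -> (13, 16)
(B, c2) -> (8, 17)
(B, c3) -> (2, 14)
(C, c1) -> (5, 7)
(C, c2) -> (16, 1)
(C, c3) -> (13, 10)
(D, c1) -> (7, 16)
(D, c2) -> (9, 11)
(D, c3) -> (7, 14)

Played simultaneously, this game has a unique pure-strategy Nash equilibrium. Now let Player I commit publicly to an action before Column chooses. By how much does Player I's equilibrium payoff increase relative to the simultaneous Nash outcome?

Column best-responds to each possible Player I move:
- A: Column compares 0, 8, 4 and picks c2; Player I would get 15.
- B: Column compares 16, 17, 14 and picks c2; Player I would get 8.
- C: Column compares 7, 1, 10 and picks c3; Player I would get 13.
- D: Column compares 16, 11, 14 and picks c1; Player I would get 7.
Maximizing over 15, 8, 13, 7, Player I chooses A. Subgame-perfect outcome: (A, c2) with payoffs (15, 8).
For the simultaneous game, intersect best replies.
Player I's best replies: c1→B; c2→C; c3→C.
Column's best replies: A→c2; B→c2; C→c3; D→c1.
The unique mutual best reply is (C, c3), giving (13, 10).
Player I's commitment gain: 15 − 13 = 2.

2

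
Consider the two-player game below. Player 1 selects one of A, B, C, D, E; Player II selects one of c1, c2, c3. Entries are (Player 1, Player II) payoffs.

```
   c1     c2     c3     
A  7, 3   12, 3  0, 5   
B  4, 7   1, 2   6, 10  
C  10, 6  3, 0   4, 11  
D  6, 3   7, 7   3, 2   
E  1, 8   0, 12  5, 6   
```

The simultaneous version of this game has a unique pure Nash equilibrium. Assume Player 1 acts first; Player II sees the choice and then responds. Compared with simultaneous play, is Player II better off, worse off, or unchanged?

worse off

Solve by backward induction (Player 1 leads).
- A → Player II plays c3 (best of 3, 3, 5); Player 1 gets 0.
- B → Player II plays c3 (best of 7, 2, 10); Player 1 gets 6.
- C → Player II plays c3 (best of 6, 0, 11); Player 1 gets 4.
- D → Player II plays c2 (best of 3, 7, 2); Player 1 gets 7.
- E → Player II plays c2 (best of 8, 12, 6); Player 1 gets 0.
Player 1's induced payoffs are 0, 6, 4, 7, 0, so Player 1 commits to D. Subgame-perfect outcome: (D, c2) with payoffs (7, 7).
Now find the simultaneous Nash equilibrium.
Player 1's best replies: c1→C; c2→A; c3→B.
Player II's best replies: A→c3; B→c3; C→c3; D→c2; E→c2.
Only (B, c3) has each player best-responding; Nash payoffs (6, 10).
Player II earns 7 sequentially versus 10 at the Nash outcome: worse off.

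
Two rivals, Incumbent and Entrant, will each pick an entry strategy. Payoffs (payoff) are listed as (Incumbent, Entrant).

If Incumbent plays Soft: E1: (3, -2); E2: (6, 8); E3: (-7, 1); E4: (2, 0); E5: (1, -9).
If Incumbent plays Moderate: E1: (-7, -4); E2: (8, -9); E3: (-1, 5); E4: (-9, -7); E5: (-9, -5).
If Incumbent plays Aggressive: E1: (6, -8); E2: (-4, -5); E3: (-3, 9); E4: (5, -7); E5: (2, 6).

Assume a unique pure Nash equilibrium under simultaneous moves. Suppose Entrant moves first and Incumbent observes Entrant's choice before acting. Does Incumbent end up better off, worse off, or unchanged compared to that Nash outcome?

Solve by backward induction (Entrant leads).
- E1 → Incumbent plays Aggressive (best of 3, -7, 6); Entrant gets -8.
- E2 → Incumbent plays Moderate (best of 6, 8, -4); Entrant gets -9.
- E3 → Incumbent plays Moderate (best of -7, -1, -3); Entrant gets 5.
- E4 → Incumbent plays Aggressive (best of 2, -9, 5); Entrant gets -7.
- E5 → Incumbent plays Aggressive (best of 1, -9, 2); Entrant gets 6.
Entrant's induced payoffs are -8, -9, 5, -7, 6, so Entrant commits to E5. Subgame-perfect outcome: (Aggressive, E5) with payoffs (2, 6).
Under simultaneous play:
Incumbent's best replies: E1→Aggressive; E2→Moderate; E3→Moderate; E4→Aggressive; E5→Aggressive.
Entrant's best replies: Soft→E2; Moderate→E3; Aggressive→E3.
Only (Moderate, E3) has each player best-responding; Nash payoffs (-1, 5).
Incumbent earns 2 sequentially versus -1 at the Nash outcome: better off.

better off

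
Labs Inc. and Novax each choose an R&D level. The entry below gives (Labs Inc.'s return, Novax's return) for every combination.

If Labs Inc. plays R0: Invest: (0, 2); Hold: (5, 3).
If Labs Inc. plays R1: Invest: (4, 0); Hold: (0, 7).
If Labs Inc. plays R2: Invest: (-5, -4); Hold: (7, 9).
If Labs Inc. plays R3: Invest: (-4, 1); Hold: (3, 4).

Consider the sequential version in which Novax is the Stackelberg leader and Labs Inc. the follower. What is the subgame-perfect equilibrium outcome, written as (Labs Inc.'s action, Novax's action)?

(R2, Hold)

Labs Inc. best-responds to each possible Novax move:
- Invest → Labs Inc. plays R1 (best of 0, 4, -5, -4); Novax gets 0.
- Hold → Labs Inc. plays R2 (best of 5, 0, 7, 3); Novax gets 9.
Among 0, 9, the best is 9 at Hold. Subgame-perfect outcome: (R2, Hold) with payoffs (7, 9).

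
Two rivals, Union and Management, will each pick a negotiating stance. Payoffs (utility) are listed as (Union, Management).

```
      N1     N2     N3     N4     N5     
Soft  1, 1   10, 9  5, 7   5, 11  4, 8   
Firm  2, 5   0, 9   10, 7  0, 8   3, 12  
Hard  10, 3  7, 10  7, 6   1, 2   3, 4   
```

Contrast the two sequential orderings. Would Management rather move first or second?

first

If Union leads: Management's best replies are Soft→N4, Firm→N5, Hard→N2; Union's induced payoffs 5, 3, 7; outcome (Hard, N2), payoffs (7, 10).
If Management leads: Union's best replies are N1→Hard, N2→Soft, N3→Firm, N4→Soft, N5→Soft; Management's induced payoffs 3, 9, 7, 11, 8; outcome (Soft, N4), payoffs (5, 11).
Management gets 11 moving first and 10 moving second, so Management prefers to move first.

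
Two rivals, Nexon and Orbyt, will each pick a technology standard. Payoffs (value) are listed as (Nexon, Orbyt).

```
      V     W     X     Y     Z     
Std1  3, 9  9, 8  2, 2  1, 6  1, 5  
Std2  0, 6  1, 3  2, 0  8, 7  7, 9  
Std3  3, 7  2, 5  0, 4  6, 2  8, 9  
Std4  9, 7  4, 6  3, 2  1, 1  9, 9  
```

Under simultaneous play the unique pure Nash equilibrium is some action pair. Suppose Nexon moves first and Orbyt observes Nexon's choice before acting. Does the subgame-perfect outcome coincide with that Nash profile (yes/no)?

yes

Solve by backward induction (Nexon leads).
- Std1: Orbyt compares 9, 8, 2, 6, 5 and picks V; Nexon would get 3.
- Std2: Orbyt compares 6, 3, 0, 7, 9 and picks Z; Nexon would get 7.
- Std3: Orbyt compares 7, 5, 4, 2, 9 and picks Z; Nexon would get 8.
- Std4: Orbyt compares 7, 6, 2, 1, 9 and picks Z; Nexon would get 9.
Maximizing over 3, 7, 8, 9, Nexon chooses Std4. Subgame-perfect outcome: (Std4, Z) with payoffs (9, 9).
Under simultaneous play:
Nexon's best replies: V→Std4; W→Std1; X→Std4; Y→Std2; Z→Std4.
Orbyt's best replies: Std1→V; Std2→Z; Std3→Z; Std4→Z.
The unique mutual best reply is (Std4, Z), giving (9, 9).
Sequential outcome (Std4, Z) coincides with the Nash profile (Std4, Z).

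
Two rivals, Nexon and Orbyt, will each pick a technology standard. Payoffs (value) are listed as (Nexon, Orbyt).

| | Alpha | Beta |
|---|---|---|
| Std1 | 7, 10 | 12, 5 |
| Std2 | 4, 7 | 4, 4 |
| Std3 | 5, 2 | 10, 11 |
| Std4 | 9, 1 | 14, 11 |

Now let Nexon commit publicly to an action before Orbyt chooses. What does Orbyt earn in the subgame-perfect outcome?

11

Orbyt best-responds to each possible Nexon move:
- Std1: BR = Alpha, leader payoff 7.
- Std2: BR = Alpha, leader payoff 4.
- Std3: BR = Beta, leader payoff 10.
- Std4: BR = Beta, leader payoff 14.
Nexon's induced payoffs are 7, 4, 10, 14, so Nexon commits to Std4. Subgame-perfect outcome: (Std4, Beta) with payoffs (14, 11).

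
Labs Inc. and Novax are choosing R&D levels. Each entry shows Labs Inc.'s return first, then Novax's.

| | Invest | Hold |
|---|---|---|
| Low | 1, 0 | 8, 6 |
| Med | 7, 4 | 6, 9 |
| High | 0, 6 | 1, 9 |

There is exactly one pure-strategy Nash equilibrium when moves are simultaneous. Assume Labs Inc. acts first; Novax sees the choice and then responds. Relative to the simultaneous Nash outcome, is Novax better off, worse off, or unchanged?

Novax best-responds to each possible Labs Inc. move:
- Low → Novax plays Hold (best of 0, 6); Labs Inc. gets 8.
- Med → Novax plays Hold (best of 4, 9); Labs Inc. gets 6.
- High → Novax plays Hold (best of 6, 9); Labs Inc. gets 1.
Maximizing over 8, 6, 1, Labs Inc. chooses Low. Subgame-perfect outcome: (Low, Hold) with payoffs (8, 6).
For the simultaneous game, intersect best replies.
Labs Inc.'s best replies: Invest→Med; Hold→Low.
Novax's best replies: Low→Hold; Med→Hold; High→Hold.
Only (Low, Hold) has each player best-responding; Nash payoffs (8, 6).
Novax earns 6 sequentially versus 6 at the Nash outcome: unchanged.

unchanged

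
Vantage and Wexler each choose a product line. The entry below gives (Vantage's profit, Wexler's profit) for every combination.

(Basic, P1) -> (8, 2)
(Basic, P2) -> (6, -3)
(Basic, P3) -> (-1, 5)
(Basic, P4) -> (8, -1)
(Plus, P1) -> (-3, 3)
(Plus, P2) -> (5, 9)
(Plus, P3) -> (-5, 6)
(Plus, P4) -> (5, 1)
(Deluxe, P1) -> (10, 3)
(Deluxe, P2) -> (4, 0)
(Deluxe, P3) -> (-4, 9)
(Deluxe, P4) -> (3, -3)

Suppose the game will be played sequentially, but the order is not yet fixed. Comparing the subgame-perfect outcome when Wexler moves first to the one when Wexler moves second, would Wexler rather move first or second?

second

If Vantage leads: Wexler's best replies are Basic→P3, Plus→P2, Deluxe→P3; Vantage's induced payoffs -1, 5, -4; outcome (Plus, P2), payoffs (5, 9).
If Wexler leads: Vantage's best replies are P1→Deluxe, P2→Basic, P3→Basic, P4→Basic; Wexler's induced payoffs 3, -3, 5, -1; outcome (Basic, P3), payoffs (-1, 5).
Wexler gets 5 moving first and 9 moving second, so Wexler prefers to move second.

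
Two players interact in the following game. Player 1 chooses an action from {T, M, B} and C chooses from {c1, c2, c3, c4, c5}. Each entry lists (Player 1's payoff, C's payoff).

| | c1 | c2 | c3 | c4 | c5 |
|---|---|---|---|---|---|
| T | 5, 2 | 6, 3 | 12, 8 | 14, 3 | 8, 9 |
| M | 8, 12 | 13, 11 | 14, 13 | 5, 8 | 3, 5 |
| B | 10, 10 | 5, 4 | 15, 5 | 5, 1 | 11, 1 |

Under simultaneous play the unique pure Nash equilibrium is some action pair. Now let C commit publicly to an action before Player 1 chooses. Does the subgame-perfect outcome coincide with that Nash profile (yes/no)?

Backward induction with C moving first.
- c1: BR = B, leader payoff 10.
- c2: BR = M, leader payoff 11.
- c3: BR = B, leader payoff 5.
- c4: BR = T, leader payoff 3.
- c5: BR = B, leader payoff 1.
C's induced payoffs are 10, 11, 5, 3, 1, so C commits to c2. Subgame-perfect outcome: (M, c2) with payoffs (13, 11).
Now find the simultaneous Nash equilibrium.
Player 1's best replies: c1→B; c2→M; c3→B; c4→T; c5→B.
C's best replies: T→c5; M→c3; B→c1.
Only (B, c1) has each player best-responding; Nash payoffs (10, 10).
Sequential outcome (M, c2) differs from the Nash profile (B, c1).

no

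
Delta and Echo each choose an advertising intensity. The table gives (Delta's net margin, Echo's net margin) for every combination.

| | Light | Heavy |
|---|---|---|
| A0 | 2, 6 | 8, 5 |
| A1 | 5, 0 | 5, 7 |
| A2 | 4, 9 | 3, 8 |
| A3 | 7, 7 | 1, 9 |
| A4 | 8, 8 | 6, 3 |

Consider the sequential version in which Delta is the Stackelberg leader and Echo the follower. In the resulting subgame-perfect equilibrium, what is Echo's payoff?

Work backward from Echo's decision.
- A0: Echo compares 6, 5 and picks Light; Delta would get 2.
- A1: Echo compares 0, 7 and picks Heavy; Delta would get 5.
- A2: Echo compares 9, 8 and picks Light; Delta would get 4.
- A3: Echo compares 7, 9 and picks Heavy; Delta would get 1.
- A4: Echo compares 8, 3 and picks Light; Delta would get 8.
Delta's induced payoffs are 2, 5, 4, 1, 8, so Delta commits to A4. Subgame-perfect outcome: (A4, Light) with payoffs (8, 8).

8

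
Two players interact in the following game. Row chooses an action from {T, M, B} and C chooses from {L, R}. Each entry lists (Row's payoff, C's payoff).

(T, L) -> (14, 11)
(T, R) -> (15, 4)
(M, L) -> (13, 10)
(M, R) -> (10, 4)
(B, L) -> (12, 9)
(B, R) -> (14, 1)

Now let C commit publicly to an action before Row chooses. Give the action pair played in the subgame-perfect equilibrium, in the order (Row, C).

Work backward from Row's decision.
- L: Row compares 14, 13, 12 and picks T; C would get 11.
- R: Row compares 15, 10, 14 and picks T; C would get 4.
Among 11, 4, the best is 11 at L. Subgame-perfect outcome: (T, L) with payoffs (14, 11).

(T, L)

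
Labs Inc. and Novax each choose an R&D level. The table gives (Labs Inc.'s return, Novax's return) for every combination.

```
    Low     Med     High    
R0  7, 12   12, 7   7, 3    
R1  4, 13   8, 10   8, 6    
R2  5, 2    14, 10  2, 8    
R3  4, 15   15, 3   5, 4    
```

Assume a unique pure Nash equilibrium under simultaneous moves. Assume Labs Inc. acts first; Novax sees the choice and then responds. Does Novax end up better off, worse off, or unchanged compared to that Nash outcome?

worse off

Work backward from Novax's decision.
- R0 → Novax plays Low (best of 12, 7, 3); Labs Inc. gets 7.
- R1 → Novax plays Low (best of 13, 10, 6); Labs Inc. gets 4.
- R2 → Novax plays Med (best of 2, 10, 8); Labs Inc. gets 14.
- R3 → Novax plays Low (best of 15, 3, 4); Labs Inc. gets 4.
Among 7, 4, 14, 4, the best is 14 at R2. Subgame-perfect outcome: (R2, Med) with payoffs (14, 10).
Now find the simultaneous Nash equilibrium.
Labs Inc.'s best replies: Low→R0; Med→R3; High→R1.
Novax's best replies: R0→Low; R1→Low; R2→Med; R3→Low.
The unique mutual best reply is (R0, Low), giving (7, 12).
Novax earns 10 sequentially versus 12 at the Nash outcome: worse off.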